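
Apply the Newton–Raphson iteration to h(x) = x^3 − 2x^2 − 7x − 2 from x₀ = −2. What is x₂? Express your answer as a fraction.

−29486/18369

h'(x) = 3x^2 − 4x − 7.
h(−2) = −4, h'(−2) = 13, so x₁ = (−2) − (−4)/13 = −22/13.
h(−22/13) = −1600/2197, h'(−22/13) = 1413/169, so x₂ = (−22/13) − (−1600/2197)/(1413/169) = −29486/18369.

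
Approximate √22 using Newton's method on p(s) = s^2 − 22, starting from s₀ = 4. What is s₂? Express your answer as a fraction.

p'(s) = 2s.
p(4) = −6, p'(4) = 8, so s₁ = 4 − (−6)/8 = 19/4.
p(19/4) = 9/16, p'(19/4) = 19/2, so s₂ = (19/4) − (9/16)/(19/2) = 713/152.

713/152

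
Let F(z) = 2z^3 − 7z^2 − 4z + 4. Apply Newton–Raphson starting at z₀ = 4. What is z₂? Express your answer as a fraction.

F'(z) = 6z^2 − 14z − 4.
F(4) = 4, F'(4) = 36, so z₁ = 4 − 4/36 = 35/9.
F(35/9) = 151/729, F'(35/9) = 872/27, so z₂ = (35/9) − (151/729)/(872/27) = 91409/23544.

91409/23544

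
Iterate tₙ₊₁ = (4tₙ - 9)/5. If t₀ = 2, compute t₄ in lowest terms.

-2809/625

t₁ = (4·2 - 9)/5 = -1/5.
t₂ = (4·(-1/5) - 9)/5 = -49/25.
t₃ = (4·(-49/25) - 9)/5 = -421/125.
t₄ = (4·(-421/125) - 9)/5 = -2809/625.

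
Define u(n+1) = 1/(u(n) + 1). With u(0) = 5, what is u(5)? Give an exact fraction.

20/33

u(1) = 1/(5 + 1) = 1/6.
u(2) = 1/(1/6 + 1) = 6/7.
u(3) = 1/(6/7 + 1) = 7/13.
u(4) = 1/(7/13 + 1) = 13/20.
u(5) = 1/(13/20 + 1) = 20/33.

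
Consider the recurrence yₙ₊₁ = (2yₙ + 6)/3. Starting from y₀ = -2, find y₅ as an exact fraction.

y₁ = (2·(-2) + 6)/3 = 2/3.
y₂ = (2·(2/3) + 6)/3 = 22/9.
y₃ = (2·(22/9) + 6)/3 = 98/27.
y₄ = (2·(98/27) + 6)/3 = 358/81.
y₅ = (2·(358/81) + 6)/3 = 1202/243.

1202/243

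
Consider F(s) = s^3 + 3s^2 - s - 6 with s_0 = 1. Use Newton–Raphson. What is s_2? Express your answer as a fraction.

4319/3308

F'(s) = 3s^2 + 6s - 1.
F(1) = -3, F'(1) = 8, so s_1 = 1 - (-3)/8 = 11/8.
F(11/8) = 459/512, F'(11/8) = 827/64, so s_2 = (11/8) - (459/512)/(827/64) = 4319/3308.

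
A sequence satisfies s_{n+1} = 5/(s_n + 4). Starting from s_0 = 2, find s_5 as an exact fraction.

3645/3646

s_1 = 5/(2 + 4) = 5/6.
s_2 = 5/(5/6 + 4) = 30/29.
s_3 = 5/(30/29 + 4) = 145/146.
s_4 = 5/(145/146 + 4) = 730/729.
s_5 = 5/(730/729 + 4) = 3645/3646.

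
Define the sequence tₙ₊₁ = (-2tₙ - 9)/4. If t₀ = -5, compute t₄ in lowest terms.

-55/32

t₁ = (-2·(-5) - 9)/4 = 1/4.
t₂ = (-2·(1/4) - 9)/4 = -19/8.
t₃ = (-2·(-19/8) - 9)/4 = -17/16.
t₄ = (-2·(-17/16) - 9)/4 = -55/32.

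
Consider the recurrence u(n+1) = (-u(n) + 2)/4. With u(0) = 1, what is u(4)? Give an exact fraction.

u(1) = (-1 + 2)/4 = 1/4.
u(2) = (-(1/4) + 2)/4 = 7/16.
u(3) = (-(7/16) + 2)/4 = 25/64.
u(4) = (-(25/64) + 2)/4 = 103/256.

103/256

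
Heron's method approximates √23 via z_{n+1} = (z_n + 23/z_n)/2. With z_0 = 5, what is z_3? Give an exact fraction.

2649601/552480

z_1 = (5 + 23/5)/2 = 24/5.
z_2 = (24/5 + 23/(24/5))/2 = 1151/240.
z_3 = (1151/240 + 23/(1151/240))/2 = 2649601/552480.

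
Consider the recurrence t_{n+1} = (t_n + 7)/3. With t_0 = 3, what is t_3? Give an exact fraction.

t_1 = (3 + 7)/3 = 10/3.
t_2 = ((10/3) + 7)/3 = 31/9.
t_3 = ((31/9) + 7)/3 = 94/27.

94/27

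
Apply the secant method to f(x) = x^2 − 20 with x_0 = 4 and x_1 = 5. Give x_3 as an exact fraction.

f(4) = −4, f(5) = 5. x_2 = 5 − 5·(5 − 4)/(5 − (−4)) = 40/9.
f(5) = 5, f(40/9) = −20/81. x_3 = (40/9) − (−20/81)·((40/9) − 5)/((−20/81) − 5) = 76/17.

76/17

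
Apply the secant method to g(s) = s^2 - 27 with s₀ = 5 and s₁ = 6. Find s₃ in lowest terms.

g(5) = -2, g(6) = 9. s₂ = 6 - 9·(6 - 5)/(9 - (-2)) = 57/11.
g(6) = 9, g(57/11) = -18/121. s₃ = (57/11) - (-18/121)·((57/11) - 6)/((-18/121) - 9) = 213/41.

213/41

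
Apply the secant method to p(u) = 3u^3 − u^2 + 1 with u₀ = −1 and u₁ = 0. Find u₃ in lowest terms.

p(−1) = −3, p(0) = 1. u₂ = 0 − 1·(0 − (−1))/(1 − (−3)) = −1/4.
p(0) = 1, p(−1/4) = 57/64. u₃ = (−1/4) − (57/64)·((−1/4) − 0)/((57/64) − 1) = −16/7.

−16/7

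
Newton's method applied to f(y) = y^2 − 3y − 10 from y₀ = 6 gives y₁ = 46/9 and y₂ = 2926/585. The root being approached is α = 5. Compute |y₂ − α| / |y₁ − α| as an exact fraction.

1/65

y₁ − α = 46/9 − 5 = 1/9, so |y₁ − α| = 1/9.
y₂ − α = 2926/585 − 5 = 1/585, so |y₂ − α| = 1/585.
Ratio = (1/585) / (1/9) = 1/65.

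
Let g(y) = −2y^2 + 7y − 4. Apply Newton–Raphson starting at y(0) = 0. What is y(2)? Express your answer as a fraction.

164/231

g'(y) = −4y + 7.
g(0) = −4, g'(0) = 7, so y(1) = 0 − (−4)/7 = 4/7.
g(4/7) = −32/49, g'(4/7) = 33/7, so y(2) = (4/7) − (−32/49)/(33/7) = 164/231.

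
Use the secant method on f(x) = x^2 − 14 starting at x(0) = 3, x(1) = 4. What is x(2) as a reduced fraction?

f(3) = −5, f(4) = 2. x(2) = 4 − 2·(4 − 3)/(2 − (−5)) = 26/7.

26/7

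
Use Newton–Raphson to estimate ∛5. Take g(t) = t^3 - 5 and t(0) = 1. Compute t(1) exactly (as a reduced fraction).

g'(t) = 3t^2.
g(1) = -4, g'(1) = 3, so t(1) = 1 - (-4)/3 = 7/3.

7/3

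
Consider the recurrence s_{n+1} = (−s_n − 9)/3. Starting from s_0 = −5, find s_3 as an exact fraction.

−58/27

s_1 = (−(−5) − 9)/3 = −4/3.
s_2 = (−(−4/3) − 9)/3 = −23/9.
s_3 = (−(−23/9) − 9)/3 = −58/27.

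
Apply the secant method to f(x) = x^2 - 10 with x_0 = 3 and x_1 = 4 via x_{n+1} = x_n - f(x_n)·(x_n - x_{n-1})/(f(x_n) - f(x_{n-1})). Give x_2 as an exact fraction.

f(3) = -1, f(4) = 6. x_2 = 4 - 6·(4 - 3)/(6 - (-1)) = 22/7.

22/7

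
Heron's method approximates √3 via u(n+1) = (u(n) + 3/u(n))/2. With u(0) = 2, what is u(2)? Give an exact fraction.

97/56

u(1) = (2 + 3/2)/2 = 7/4.
u(2) = (7/4 + 3/(7/4))/2 = 97/56.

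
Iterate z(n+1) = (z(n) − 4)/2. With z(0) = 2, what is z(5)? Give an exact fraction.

z(1) = (2 − 4)/2 = −1.
z(2) = ((−1) − 4)/2 = −5/2.
z(3) = ((−5/2) − 4)/2 = −13/4.
z(4) = ((−13/4) − 4)/2 = −29/8.
z(5) = ((−29/8) − 4)/2 = −61/16.

−61/16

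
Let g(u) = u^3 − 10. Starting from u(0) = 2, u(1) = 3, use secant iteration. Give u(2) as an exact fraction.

40/19

g(2) = −2, g(3) = 17. u(2) = 3 − 17·(3 − 2)/(17 − (−2)) = 40/19.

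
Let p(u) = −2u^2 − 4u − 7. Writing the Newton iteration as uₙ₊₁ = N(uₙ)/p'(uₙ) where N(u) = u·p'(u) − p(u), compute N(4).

−25

p'(u) = −4u − 4.
N(u) = u·p'(u) − p(u) = u·(−4u − 4) − (−2u^2 − 4u − 7) = −2u^2 + 7.
N(4) = −25.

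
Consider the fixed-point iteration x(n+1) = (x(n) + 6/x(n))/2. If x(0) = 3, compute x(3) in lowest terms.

x(1) = (3 + 6/3)/2 = 5/2.
x(2) = (5/2 + 6/(5/2))/2 = 49/20.
x(3) = (49/20 + 6/(49/20))/2 = 4801/1960.

4801/1960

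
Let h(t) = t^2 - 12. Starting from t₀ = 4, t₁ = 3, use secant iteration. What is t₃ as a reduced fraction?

52/15

h(4) = 4, h(3) = -3. t₂ = 3 - (-3)·(3 - 4)/((-3) - 4) = 24/7.
h(3) = -3, h(24/7) = -12/49. t₃ = (24/7) - (-12/49)·((24/7) - 3)/((-12/49) - (-3)) = 52/15.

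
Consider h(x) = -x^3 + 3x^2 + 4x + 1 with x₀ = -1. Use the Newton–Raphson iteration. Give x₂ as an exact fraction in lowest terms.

h'(x) = -3x^2 + 6x + 4.
h(-1) = 1, h'(-1) = -5, so x₁ = (-1) - 1/(-5) = -4/5.
h(-4/5) = 29/125, h'(-4/5) = -68/25, so x₂ = (-4/5) - (29/125)/(-68/25) = -243/340.

-243/340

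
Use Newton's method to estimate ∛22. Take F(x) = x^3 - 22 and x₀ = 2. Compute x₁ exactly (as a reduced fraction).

19/6

F'(x) = 3x^2.
F(2) = -14, F'(2) = 12, so x₁ = 2 - (-14)/12 = 19/6.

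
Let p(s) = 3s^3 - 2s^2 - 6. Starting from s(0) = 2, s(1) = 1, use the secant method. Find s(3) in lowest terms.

38/23

p(2) = 10, p(1) = -5. s(2) = 1 - (-5)·(1 - 2)/((-5) - 10) = 4/3.
p(1) = -5, p(4/3) = -22/9. s(3) = (4/3) - (-22/9)·((4/3) - 1)/((-22/9) - (-5)) = 38/23.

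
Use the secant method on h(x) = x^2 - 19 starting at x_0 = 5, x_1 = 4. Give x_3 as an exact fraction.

h(5) = 6, h(4) = -3. x_2 = 4 - (-3)·(4 - 5)/((-3) - 6) = 13/3.
h(4) = -3, h(13/3) = -2/9. x_3 = (13/3) - (-2/9)·((13/3) - 4)/((-2/9) - (-3)) = 109/25.

109/25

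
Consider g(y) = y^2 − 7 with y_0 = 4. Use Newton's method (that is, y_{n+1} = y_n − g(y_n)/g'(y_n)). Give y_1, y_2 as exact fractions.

y_1 = 23/8, y_2 = 977/368

g'(y) = 2y.
g(4) = 9, g'(4) = 8, so y_1 = 4 − 9/8 = 23/8.
g(23/8) = 81/64, g'(23/8) = 23/4, so y_2 = (23/8) − (81/64)/(23/4) = 977/368.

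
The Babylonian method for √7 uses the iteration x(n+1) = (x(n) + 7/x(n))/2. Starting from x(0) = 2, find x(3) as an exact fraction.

x(1) = (2 + 7/2)/2 = 11/4.
x(2) = (11/4 + 7/(11/4))/2 = 233/88.
x(3) = (233/88 + 7/(233/88))/2 = 108497/41008.

108497/41008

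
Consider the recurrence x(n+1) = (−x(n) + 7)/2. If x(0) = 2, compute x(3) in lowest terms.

x(1) = (−2 + 7)/2 = 5/2.
x(2) = (−(5/2) + 7)/2 = 9/4.
x(3) = (−(9/4) + 7)/2 = 19/8.

19/8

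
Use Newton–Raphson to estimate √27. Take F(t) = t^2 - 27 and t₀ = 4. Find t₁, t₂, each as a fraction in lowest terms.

t₁ = 43/8, t₂ = 3577/688

F'(t) = 2t.
F(4) = -11, F'(4) = 8, so t₁ = 4 - (-11)/8 = 43/8.
F(43/8) = 121/64, F'(43/8) = 43/4, so t₂ = (43/8) - (121/64)/(43/4) = 3577/688.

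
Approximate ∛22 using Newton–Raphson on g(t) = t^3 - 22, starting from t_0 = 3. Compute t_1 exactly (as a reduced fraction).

76/27

g'(t) = 3t^2.
g(3) = 5, g'(3) = 27, so t_1 = 3 - 5/27 = 76/27.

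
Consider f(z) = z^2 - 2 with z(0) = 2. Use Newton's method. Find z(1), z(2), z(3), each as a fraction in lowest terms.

f'(z) = 2z.
f(2) = 2, f'(2) = 4, so z(1) = 2 - 2/4 = 3/2.
f(3/2) = 1/4, f'(3/2) = 3, so z(2) = (3/2) - (1/4)/3 = 17/12.
f(17/12) = 1/144, f'(17/12) = 17/6, so z(3) = (17/12) - (1/144)/(17/6) = 577/408.

z(1) = 3/2, z(2) = 17/12, z(3) = 577/408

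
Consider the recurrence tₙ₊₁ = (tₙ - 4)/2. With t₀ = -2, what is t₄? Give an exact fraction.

t₁ = ((-2) - 4)/2 = -3.
t₂ = ((-3) - 4)/2 = -7/2.
t₃ = ((-7/2) - 4)/2 = -15/4.
t₄ = ((-15/4) - 4)/2 = -31/8.

-31/8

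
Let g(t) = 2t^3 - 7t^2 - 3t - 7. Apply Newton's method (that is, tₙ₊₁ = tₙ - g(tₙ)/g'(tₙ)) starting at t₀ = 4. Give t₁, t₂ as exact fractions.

t₁ = 151/37, t₂ = 8220916/2015797

g'(t) = 6t^2 - 14t - 3.
g(4) = -3, g'(4) = 37, so t₁ = 4 - (-3)/37 = 151/37.
g(151/37) = 5715/50653, g'(151/37) = 54481/1369, so t₂ = (151/37) - (5715/50653)/(54481/1369) = 8220916/2015797.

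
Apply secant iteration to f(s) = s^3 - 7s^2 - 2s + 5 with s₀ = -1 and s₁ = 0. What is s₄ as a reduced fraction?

f(-1) = -1, f(0) = 5. s₂ = 0 - 5·(0 - (-1))/(5 - (-1)) = -5/6.
f(0) = 5, f(-5/6) = 265/216. s₃ = (-5/6) - (265/216)·((-5/6) - 0)/((265/216) - 5) = -180/163.
f(-5/6) = 265/216, f(-180/163) = -11581825/4330747. s₄ = (-180/163) - (-11581825/4330747)·((-180/163) - (-5/6))/((-11581825/4330747) - (265/216)) = -12649320/13771027.

-12649320/13771027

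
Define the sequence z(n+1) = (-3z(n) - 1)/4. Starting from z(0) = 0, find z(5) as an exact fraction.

-181/1024

z(1) = (-3·0 - 1)/4 = -1/4.
z(2) = (-3·(-1/4) - 1)/4 = -1/16.
z(3) = (-3·(-1/16) - 1)/4 = -13/64.
z(4) = (-3·(-13/64) - 1)/4 = -25/256.
z(5) = (-3·(-25/256) - 1)/4 = -181/1024.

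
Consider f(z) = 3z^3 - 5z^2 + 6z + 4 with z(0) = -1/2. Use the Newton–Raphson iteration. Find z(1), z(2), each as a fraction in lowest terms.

f'(z) = 9z^2 - 10z + 6.
f(-1/2) = -5/8, f'(-1/2) = 53/4, so z(1) = (-1/2) - (-5/8)/(53/4) = -24/53.
f(-24/53) = -3100/148877, f'(-24/53) = 34758/2809, so z(2) = (-24/53) - (-3100/148877)/(34758/2809) = -415546/921087.

z(1) = -24/53, z(2) = -415546/921087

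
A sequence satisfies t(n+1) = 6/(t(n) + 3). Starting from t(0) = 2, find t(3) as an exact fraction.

42/31

t(1) = 6/(2 + 3) = 6/5.
t(2) = 6/(6/5 + 3) = 10/7.
t(3) = 6/(10/7 + 3) = 42/31.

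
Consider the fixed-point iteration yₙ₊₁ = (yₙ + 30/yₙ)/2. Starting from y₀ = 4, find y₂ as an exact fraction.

1009/184

y₁ = (4 + 30/4)/2 = 23/4.
y₂ = (23/4 + 30/(23/4))/2 = 1009/184.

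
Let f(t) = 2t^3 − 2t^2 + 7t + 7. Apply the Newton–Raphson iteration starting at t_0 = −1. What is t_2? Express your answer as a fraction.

−48925/66657

f'(t) = 6t^2 − 4t + 7.
f(−1) = −4, f'(−1) = 17, so t_1 = (−1) − (−4)/17 = −13/17.
f(−13/17) = −2048/4913, f'(−13/17) = 3921/289, so t_2 = (−13/17) − (−2048/4913)/(3921/289) = −48925/66657.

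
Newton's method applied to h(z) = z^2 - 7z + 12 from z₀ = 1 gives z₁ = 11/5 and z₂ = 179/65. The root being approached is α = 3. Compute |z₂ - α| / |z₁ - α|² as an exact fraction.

z₁ - α = 11/5 - 3 = -4/5, so |z₁ - α| = 4/5.
z₂ - α = 179/65 - 3 = -16/65, so |z₂ - α| = 16/65.
|z₁ - α|² = 16/25.
Ratio = (16/65) / (16/25) = 5/13.

5/13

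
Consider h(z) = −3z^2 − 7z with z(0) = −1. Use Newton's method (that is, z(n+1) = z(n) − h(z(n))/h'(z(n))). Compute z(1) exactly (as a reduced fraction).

3

h'(z) = −6z − 7.
h(−1) = 4, h'(−1) = −1, so z(1) = (−1) − 4/(−1) = 3.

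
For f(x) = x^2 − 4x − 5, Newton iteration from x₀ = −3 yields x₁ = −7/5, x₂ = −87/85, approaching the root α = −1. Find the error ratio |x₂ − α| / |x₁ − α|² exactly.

5/34

x₁ − α = −7/5 − (−1) = −7/5 + 1 = −2/5, so |x₁ − α| = 2/5.
x₂ − α = −87/85 − (−1) = −87/85 + 1 = −2/85, so |x₂ − α| = 2/85.
|x₁ − α|² = 4/25.
Ratio = (2/85) / (4/25) = 5/34.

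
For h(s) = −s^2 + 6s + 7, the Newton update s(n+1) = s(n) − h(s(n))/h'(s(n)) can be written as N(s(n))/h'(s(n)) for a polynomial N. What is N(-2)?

−11

h'(s) = −2s + 6.
N(s) = s·h'(s) − h(s) = s·(−2s + 6) − (−s^2 + 6s + 7) = −s^2 − 7.
N(-2) = −11.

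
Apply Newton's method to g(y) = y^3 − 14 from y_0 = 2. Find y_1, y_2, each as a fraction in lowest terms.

g'(y) = 3y^2.
g(2) = −6, g'(2) = 12, so y_1 = 2 − (−6)/12 = 5/2.
g(5/2) = 13/8, g'(5/2) = 75/4, so y_2 = (5/2) − (13/8)/(75/4) = 181/75.

y_1 = 5/2, y_2 = 181/75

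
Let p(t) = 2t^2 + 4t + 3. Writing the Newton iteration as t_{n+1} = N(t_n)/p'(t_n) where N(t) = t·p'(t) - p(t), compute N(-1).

-1

p'(t) = 4t + 4.
N(t) = t·p'(t) - p(t) = t·(4t + 4) - (2t^2 + 4t + 3) = 2t^2 - 3.
N(-1) = -1.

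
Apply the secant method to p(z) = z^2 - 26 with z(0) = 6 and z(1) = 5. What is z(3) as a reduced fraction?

p(6) = 10, p(5) = -1. z(2) = 5 - (-1)·(5 - 6)/((-1) - 10) = 56/11.
p(5) = -1, p(56/11) = -10/121. z(3) = (56/11) - (-10/121)·((56/11) - 5)/((-10/121) - (-1)) = 566/111.

566/111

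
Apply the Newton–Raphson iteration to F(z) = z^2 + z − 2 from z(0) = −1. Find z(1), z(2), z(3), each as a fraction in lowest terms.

F'(z) = 2z + 1.
F(−1) = −2, F'(−1) = −1, so z(1) = (−1) − (−2)/(−1) = −3.
F(−3) = 4, F'(−3) = −5, so z(2) = (−3) − 4/(−5) = −11/5.
F(−11/5) = 16/25, F'(−11/5) = −17/5, so z(3) = (−11/5) − (16/25)/(−17/5) = −171/85.

z(1) = −3, z(2) = −11/5, z(3) = −171/85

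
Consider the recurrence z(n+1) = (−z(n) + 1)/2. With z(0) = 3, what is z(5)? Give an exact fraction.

1/4

z(1) = (−3 + 1)/2 = −1.
z(2) = (−(−1) + 1)/2 = 1.
z(3) = (−1 + 1)/2 = 0.
z(4) = (−0 + 1)/2 = 1/2.
z(5) = (−(1/2) + 1)/2 = 1/4.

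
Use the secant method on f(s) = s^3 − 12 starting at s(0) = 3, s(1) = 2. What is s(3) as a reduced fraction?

f(3) = 15, f(2) = −4. s(2) = 2 − (−4)·(2 − 3)/((−4) − 15) = 42/19.
f(2) = −4, f(42/19) = −8220/6859. s(3) = (42/19) − (−8220/6859)·((42/19) − 2)/((−8220/6859) − (−4)) = 2763/1201.

2763/1201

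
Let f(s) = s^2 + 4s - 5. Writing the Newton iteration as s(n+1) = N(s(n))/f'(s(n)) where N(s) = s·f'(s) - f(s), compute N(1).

6

f'(s) = 2s + 4.
N(s) = s·f'(s) - f(s) = s·(2s + 4) - (s^2 + 4s - 5) = s^2 + 5.
N(1) = 6.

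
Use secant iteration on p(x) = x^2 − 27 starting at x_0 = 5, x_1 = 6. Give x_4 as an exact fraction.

p(5) = −2, p(6) = 9. x_2 = 6 − 9·(6 − 5)/(9 − (−2)) = 57/11.
p(6) = 9, p(57/11) = −18/121. x_3 = (57/11) − (−18/121)·((57/11) − 6)/((−18/121) − 9) = 213/41.
p(57/11) = −18/121, p(213/41) = −18/1681. x_4 = (213/41) − (−18/1681)·((213/41) − (57/11))/((−18/1681) − (−18/121)) = 1351/260.

1351/260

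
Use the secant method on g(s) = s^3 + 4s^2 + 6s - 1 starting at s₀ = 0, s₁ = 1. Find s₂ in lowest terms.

g(0) = -1, g(1) = 10. s₂ = 1 - 10·(1 - 0)/(10 - (-1)) = 1/11.

1/11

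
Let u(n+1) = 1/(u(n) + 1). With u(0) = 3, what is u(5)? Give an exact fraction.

14/23

u(1) = 1/(3 + 1) = 1/4.
u(2) = 1/(1/4 + 1) = 4/5.
u(3) = 1/(4/5 + 1) = 5/9.
u(4) = 1/(5/9 + 1) = 9/14.
u(5) = 1/(9/14 + 1) = 14/23.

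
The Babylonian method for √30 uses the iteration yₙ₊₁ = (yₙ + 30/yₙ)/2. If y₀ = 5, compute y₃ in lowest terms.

y₁ = (5 + 30/5)/2 = 11/2.
y₂ = (11/2 + 30/(11/2))/2 = 241/44.
y₃ = (241/44 + 30/(241/44))/2 = 116161/21208.

116161/21208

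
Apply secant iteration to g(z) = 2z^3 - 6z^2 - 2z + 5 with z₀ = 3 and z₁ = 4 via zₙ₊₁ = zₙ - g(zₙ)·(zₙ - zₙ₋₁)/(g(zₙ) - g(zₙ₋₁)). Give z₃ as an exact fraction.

g(3) = -1, g(4) = 29. z₂ = 4 - 29·(4 - 3)/(29 - (-1)) = 91/30.
g(4) = 29, g(91/30) = -6119/13500. z₃ = (91/30) - (-6119/13500)·((91/30) - 4)/((-6119/13500) - 29) = 41794/13711.

41794/13711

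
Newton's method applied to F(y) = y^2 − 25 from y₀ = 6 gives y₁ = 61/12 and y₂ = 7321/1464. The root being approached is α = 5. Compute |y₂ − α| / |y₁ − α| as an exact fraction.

y₁ − α = 61/12 − 5 = 1/12, so |y₁ − α| = 1/12.
y₂ − α = 7321/1464 − 5 = 1/1464, so |y₂ − α| = 1/1464.
Ratio = (1/1464) / (1/12) = 1/122.

1/122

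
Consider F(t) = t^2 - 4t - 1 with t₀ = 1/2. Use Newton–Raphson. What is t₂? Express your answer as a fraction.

F'(t) = 2t - 4.
F(1/2) = -11/4, F'(1/2) = -3, so t₁ = (1/2) - (-11/4)/(-3) = -5/12.
F(-5/12) = 121/144, F'(-5/12) = -29/6, so t₂ = (-5/12) - (121/144)/(-29/6) = -169/696.

-169/696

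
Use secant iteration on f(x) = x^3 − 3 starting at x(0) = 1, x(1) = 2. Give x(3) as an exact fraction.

561/403

f(1) = −2, f(2) = 5. x(2) = 2 − 5·(2 − 1)/(5 − (−2)) = 9/7.
f(2) = 5, f(9/7) = −300/343. x(3) = (9/7) − (−300/343)·((9/7) − 2)/((−300/343) − 5) = 561/403.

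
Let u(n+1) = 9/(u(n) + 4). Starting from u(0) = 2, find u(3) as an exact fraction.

u(1) = 9/(2 + 4) = 3/2.
u(2) = 9/(3/2 + 4) = 18/11.
u(3) = 9/(18/11 + 4) = 99/62.

99/62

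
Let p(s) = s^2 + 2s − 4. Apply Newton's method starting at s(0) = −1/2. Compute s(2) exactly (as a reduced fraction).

p'(s) = 2s + 2.
p(−1/2) = −19/4, p'(−1/2) = 1, so s(1) = (−1/2) − (−19/4)/1 = 17/4.
p(17/4) = 361/16, p'(17/4) = 21/2, so s(2) = (17/4) − (361/16)/(21/2) = 353/168.

353/168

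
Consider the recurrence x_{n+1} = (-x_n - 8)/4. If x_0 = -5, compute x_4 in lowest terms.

x_1 = (-(-5) - 8)/4 = -3/4.
x_2 = (-(-3/4) - 8)/4 = -29/16.
x_3 = (-(-29/16) - 8)/4 = -99/64.
x_4 = (-(-99/64) - 8)/4 = -413/256.

-413/256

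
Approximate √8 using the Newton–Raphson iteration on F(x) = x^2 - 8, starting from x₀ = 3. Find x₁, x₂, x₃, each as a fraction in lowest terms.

F'(x) = 2x.
F(3) = 1, F'(3) = 6, so x₁ = 3 - 1/6 = 17/6.
F(17/6) = 1/36, F'(17/6) = 17/3, so x₂ = (17/6) - (1/36)/(17/3) = 577/204.
F(577/204) = 1/41616, F'(577/204) = 577/102, so x₃ = (577/204) - (1/41616)/(577/102) = 665857/235416.

x₁ = 17/6, x₂ = 577/204, x₃ = 665857/235416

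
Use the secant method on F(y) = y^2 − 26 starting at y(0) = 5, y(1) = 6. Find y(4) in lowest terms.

F(5) = −1, F(6) = 10. y(2) = 6 − 10·(6 − 5)/(10 − (−1)) = 56/11.
F(6) = 10, F(56/11) = −10/121. y(3) = (56/11) − (−10/121)·((56/11) − 6)/((−10/121) − 10) = 311/61.
F(56/11) = −10/121, F(311/61) = −25/3721. y(4) = (311/61) − (−25/3721)·((311/61) − (56/11))/((−25/3721) − (−10/121)) = 34862/6837.

34862/6837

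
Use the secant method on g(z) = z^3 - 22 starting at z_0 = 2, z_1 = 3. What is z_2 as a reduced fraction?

g(2) = -14, g(3) = 5. z_2 = 3 - 5·(3 - 2)/(5 - (-14)) = 52/19.

52/19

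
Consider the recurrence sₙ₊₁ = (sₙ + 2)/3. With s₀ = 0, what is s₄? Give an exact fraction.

s₁ = (0 + 2)/3 = 2/3.
s₂ = ((2/3) + 2)/3 = 8/9.
s₃ = ((8/9) + 2)/3 = 26/27.
s₄ = ((26/27) + 2)/3 = 80/81.

80/81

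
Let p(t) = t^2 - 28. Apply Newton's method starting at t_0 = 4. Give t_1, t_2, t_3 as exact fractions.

t_1 = 11/2, t_2 = 233/44, t_3 = 108497/20504

p'(t) = 2t.
p(4) = -12, p'(4) = 8, so t_1 = 4 - (-12)/8 = 11/2.
p(11/2) = 9/4, p'(11/2) = 11, so t_2 = (11/2) - (9/4)/11 = 233/44.
p(233/44) = 81/1936, p'(233/44) = 233/22, so t_3 = (233/44) - (81/1936)/(233/22) = 108497/20504.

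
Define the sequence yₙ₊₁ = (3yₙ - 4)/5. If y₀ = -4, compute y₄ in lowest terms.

y₁ = (3·(-4) - 4)/5 = -16/5.
y₂ = (3·(-16/5) - 4)/5 = -68/25.
y₃ = (3·(-68/25) - 4)/5 = -304/125.
y₄ = (3·(-304/125) - 4)/5 = -1412/625.

-1412/625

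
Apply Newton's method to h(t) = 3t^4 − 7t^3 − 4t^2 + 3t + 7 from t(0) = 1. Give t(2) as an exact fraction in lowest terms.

h'(t) = 12t^3 − 21t^2 − 8t + 3.
h(1) = 2, h'(1) = −14, so t(1) = 1 − 2/(−14) = 8/7.
h(8/7) = −305/2401, h'(8/7) = −5371/343, so t(2) = (8/7) − (−305/2401)/(−5371/343) = 42663/37597.

42663/37597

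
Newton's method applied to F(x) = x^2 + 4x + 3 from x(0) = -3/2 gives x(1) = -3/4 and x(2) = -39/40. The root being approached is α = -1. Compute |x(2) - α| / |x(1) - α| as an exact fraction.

x(1) - α = -3/4 - (-1) = -3/4 + 1 = 1/4, so |x(1) - α| = 1/4.
x(2) - α = -39/40 - (-1) = -39/40 + 1 = 1/40, so |x(2) - α| = 1/40.
Ratio = (1/40) / (1/4) = 1/10.

1/10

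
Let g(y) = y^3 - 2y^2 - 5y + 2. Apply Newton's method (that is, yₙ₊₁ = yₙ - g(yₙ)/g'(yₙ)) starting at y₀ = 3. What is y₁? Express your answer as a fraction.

17/5

g'(y) = 3y^2 - 4y - 5.
g(3) = -4, g'(3) = 10, so y₁ = 3 - (-4)/10 = 17/5.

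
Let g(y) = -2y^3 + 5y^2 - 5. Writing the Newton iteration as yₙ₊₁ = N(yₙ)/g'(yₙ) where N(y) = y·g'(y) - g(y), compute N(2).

-7

g'(y) = -6y^2 + 10y.
N(y) = y·g'(y) - g(y) = y·(-6y^2 + 10y) - (-2y^3 + 5y^2 - 5) = -4y^3 + 5y^2 + 5.
N(2) = -7.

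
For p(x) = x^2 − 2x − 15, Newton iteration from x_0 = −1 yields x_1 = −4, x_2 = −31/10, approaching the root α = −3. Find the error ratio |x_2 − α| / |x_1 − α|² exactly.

1/10

x_1 − α = −4 − (−3) = −4 + 3 = −1, so |x_1 − α| = 1.
x_2 − α = −31/10 − (−3) = −31/10 + 3 = −1/10, so |x_2 − α| = 1/10.
|x_1 − α|² = 1.
Ratio = (1/10) / 1 = 1/10.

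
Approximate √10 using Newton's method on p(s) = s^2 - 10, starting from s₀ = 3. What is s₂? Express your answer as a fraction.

721/228

p'(s) = 2s.
p(3) = -1, p'(3) = 6, so s₁ = 3 - (-1)/6 = 19/6.
p(19/6) = 1/36, p'(19/6) = 19/3, so s₂ = (19/6) - (1/36)/(19/3) = 721/228.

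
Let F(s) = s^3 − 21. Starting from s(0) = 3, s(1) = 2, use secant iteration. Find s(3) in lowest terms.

F(3) = 6, F(2) = −13. s(2) = 2 − (−13)·(2 − 3)/((−13) − 6) = 51/19.
F(2) = −13, F(51/19) = −11388/6859. s(3) = (51/19) − (−11388/6859)·((51/19) − 2)/((−11388/6859) − (−13)) = 16659/5983.

16659/5983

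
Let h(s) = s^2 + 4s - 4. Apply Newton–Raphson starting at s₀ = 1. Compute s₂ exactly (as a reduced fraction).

h'(s) = 2s + 4.
h(1) = 1, h'(1) = 6, so s₁ = 1 - 1/6 = 5/6.
h(5/6) = 1/36, h'(5/6) = 17/3, so s₂ = (5/6) - (1/36)/(17/3) = 169/204.

169/204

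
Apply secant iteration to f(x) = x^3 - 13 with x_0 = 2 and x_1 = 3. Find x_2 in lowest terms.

f(2) = -5, f(3) = 14. x_2 = 3 - 14·(3 - 2)/(14 - (-5)) = 43/19.

43/19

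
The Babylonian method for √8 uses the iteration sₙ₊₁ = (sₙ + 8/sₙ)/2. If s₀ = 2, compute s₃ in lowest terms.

s₁ = (2 + 8/2)/2 = 3.
s₂ = (3 + 8/3)/2 = 17/6.
s₃ = (17/6 + 8/(17/6))/2 = 577/204.

577/204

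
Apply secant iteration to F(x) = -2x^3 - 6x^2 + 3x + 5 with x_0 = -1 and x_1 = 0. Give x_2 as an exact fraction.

F(-1) = -2, F(0) = 5. x_2 = 0 - 5·(0 - (-1))/(5 - (-2)) = -5/7.

-5/7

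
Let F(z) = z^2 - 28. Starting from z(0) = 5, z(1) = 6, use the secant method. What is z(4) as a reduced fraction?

F(5) = -3, F(6) = 8. z(2) = 6 - 8·(6 - 5)/(8 - (-3)) = 58/11.
F(6) = 8, F(58/11) = -24/121. z(3) = (58/11) - (-24/121)·((58/11) - 6)/((-24/121) - 8) = 164/31.
F(58/11) = -24/121, F(164/31) = -12/961. z(4) = (164/31) - (-12/961)·((164/31) - (58/11))/((-12/961) - (-24/121)) = 9530/1801.

9530/1801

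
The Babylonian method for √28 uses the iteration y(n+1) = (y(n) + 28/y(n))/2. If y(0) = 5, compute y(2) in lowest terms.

5609/1060

y(1) = (5 + 28/5)/2 = 53/10.
y(2) = (53/10 + 28/(53/10))/2 = 5609/1060.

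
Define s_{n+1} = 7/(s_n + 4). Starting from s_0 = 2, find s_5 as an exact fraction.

6167/4686

s_1 = 7/(2 + 4) = 7/6.
s_2 = 7/(7/6 + 4) = 42/31.
s_3 = 7/(42/31 + 4) = 217/166.
s_4 = 7/(217/166 + 4) = 1162/881.
s_5 = 7/(1162/881 + 4) = 6167/4686.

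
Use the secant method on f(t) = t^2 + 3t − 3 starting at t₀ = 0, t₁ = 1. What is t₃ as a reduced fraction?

15/19

f(0) = −3, f(1) = 1. t₂ = 1 − 1·(1 − 0)/(1 − (−3)) = 3/4.
f(1) = 1, f(3/4) = −3/16. t₃ = (3/4) − (−3/16)·((3/4) − 1)/((−3/16) − 1) = 15/19.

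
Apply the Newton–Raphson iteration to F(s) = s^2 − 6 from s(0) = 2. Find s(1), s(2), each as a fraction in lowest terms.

s(1) = 5/2, s(2) = 49/20

F'(s) = 2s.
F(2) = −2, F'(2) = 4, so s(1) = 2 − (−2)/4 = 5/2.
F(5/2) = 1/4, F'(5/2) = 5, so s(2) = (5/2) − (1/4)/5 = 49/20.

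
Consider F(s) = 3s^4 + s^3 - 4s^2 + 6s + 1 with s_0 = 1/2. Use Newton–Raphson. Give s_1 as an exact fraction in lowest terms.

F'(s) = 12s^3 + 3s^2 - 8s + 6.
F(1/2) = 53/16, F'(1/2) = 17/4, so s_1 = (1/2) - (53/16)/(17/4) = -19/68.

-19/68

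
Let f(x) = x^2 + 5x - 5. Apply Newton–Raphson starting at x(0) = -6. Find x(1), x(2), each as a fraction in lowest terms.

f'(x) = 2x + 5.
f(-6) = 1, f'(-6) = -7, so x(1) = (-6) - 1/(-7) = -41/7.
f(-41/7) = 1/49, f'(-41/7) = -47/7, so x(2) = (-41/7) - (1/49)/(-47/7) = -1926/329.

x(1) = -41/7, x(2) = -1926/329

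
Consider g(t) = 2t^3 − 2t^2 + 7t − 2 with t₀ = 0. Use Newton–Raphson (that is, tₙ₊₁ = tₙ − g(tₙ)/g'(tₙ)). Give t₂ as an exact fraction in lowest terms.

662/2177

g'(t) = 6t^2 − 4t + 7.
g(0) = −2, g'(0) = 7, so t₁ = 0 − (−2)/7 = 2/7.
g(2/7) = −40/343, g'(2/7) = 311/49, so t₂ = (2/7) − (−40/343)/(311/49) = 662/2177.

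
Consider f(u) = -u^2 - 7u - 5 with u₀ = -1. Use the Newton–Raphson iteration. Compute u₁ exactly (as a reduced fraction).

f'(u) = -2u - 7.
f(-1) = 1, f'(-1) = -5, so u₁ = (-1) - 1/(-5) = -4/5.

-4/5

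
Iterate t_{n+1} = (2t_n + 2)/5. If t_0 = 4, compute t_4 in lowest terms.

94/125

t_1 = (2·4 + 2)/5 = 2.
t_2 = (2·2 + 2)/5 = 6/5.
t_3 = (2·(6/5) + 2)/5 = 22/25.
t_4 = (2·(22/25) + 2)/5 = 94/125.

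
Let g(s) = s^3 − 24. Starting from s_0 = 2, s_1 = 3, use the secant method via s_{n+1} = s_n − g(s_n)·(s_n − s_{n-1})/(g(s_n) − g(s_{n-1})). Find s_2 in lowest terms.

g(2) = −16, g(3) = 3. s_2 = 3 − 3·(3 − 2)/(3 − (−16)) = 54/19.

54/19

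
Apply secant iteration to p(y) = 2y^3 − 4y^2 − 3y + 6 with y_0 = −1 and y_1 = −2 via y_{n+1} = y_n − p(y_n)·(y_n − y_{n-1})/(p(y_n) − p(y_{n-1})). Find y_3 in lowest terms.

p(−1) = 3, p(−2) = −20. y_2 = (−2) − (−20)·((−2) − (−1))/((−20) − 3) = −26/23.
p(−2) = −20, p(−26/23) = 16920/12167. y_3 = (−26/23) − (16920/12167)·((−26/23) − (−2))/((16920/12167) − (−20)) = −15446/13013.

−15446/13013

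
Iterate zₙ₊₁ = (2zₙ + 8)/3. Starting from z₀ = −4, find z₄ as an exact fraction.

z₁ = (2·(−4) + 8)/3 = 0.
z₂ = (2·0 + 8)/3 = 8/3.
z₃ = (2·(8/3) + 8)/3 = 40/9.
z₄ = (2·(40/9) + 8)/3 = 152/27.

152/27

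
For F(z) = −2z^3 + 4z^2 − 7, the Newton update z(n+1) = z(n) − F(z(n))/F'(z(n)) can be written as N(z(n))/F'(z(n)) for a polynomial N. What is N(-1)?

15

F'(z) = −6z^2 + 8z.
N(z) = z·F'(z) − F(z) = z·(−6z^2 + 8z) − (−2z^3 + 4z^2 − 7) = −4z^3 + 4z^2 + 7.
N(-1) = 15.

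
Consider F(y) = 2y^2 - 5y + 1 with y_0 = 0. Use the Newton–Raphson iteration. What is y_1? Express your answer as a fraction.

1/5

F'(y) = 4y - 5.
F(0) = 1, F'(0) = -5, so y_1 = 0 - 1/(-5) = 1/5.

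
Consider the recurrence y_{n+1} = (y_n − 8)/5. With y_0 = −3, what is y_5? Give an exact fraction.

−6251/3125

y_1 = ((−3) − 8)/5 = −11/5.
y_2 = ((−11/5) − 8)/5 = −51/25.
y_3 = ((−51/25) − 8)/5 = −251/125.
y_4 = ((−251/125) − 8)/5 = −1251/625.
y_5 = ((−1251/625) − 8)/5 = −6251/3125.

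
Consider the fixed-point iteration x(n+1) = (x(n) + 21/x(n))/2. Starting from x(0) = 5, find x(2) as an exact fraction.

527/115

x(1) = (5 + 21/5)/2 = 23/5.
x(2) = (23/5 + 21/(23/5))/2 = 527/115.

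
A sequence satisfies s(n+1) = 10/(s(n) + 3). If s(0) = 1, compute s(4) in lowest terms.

530/269

s(1) = 10/(1 + 3) = 5/2.
s(2) = 10/(5/2 + 3) = 20/11.
s(3) = 10/(20/11 + 3) = 110/53.
s(4) = 10/(110/53 + 3) = 530/269.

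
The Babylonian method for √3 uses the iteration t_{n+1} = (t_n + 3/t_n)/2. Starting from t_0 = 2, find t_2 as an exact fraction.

97/56

t_1 = (2 + 3/2)/2 = 7/4.
t_2 = (7/4 + 3/(7/4))/2 = 97/56.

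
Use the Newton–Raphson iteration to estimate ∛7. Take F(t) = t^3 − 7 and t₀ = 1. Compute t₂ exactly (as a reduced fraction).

61/27

F'(t) = 3t^2.
F(1) = −6, F'(1) = 3, so t₁ = 1 − (−6)/3 = 3.
F(3) = 20, F'(3) = 27, so t₂ = 3 − 20/27 = 61/27.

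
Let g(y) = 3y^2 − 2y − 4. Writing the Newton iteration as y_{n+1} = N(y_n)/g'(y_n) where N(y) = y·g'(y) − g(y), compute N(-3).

31

g'(y) = 6y − 2.
N(y) = y·g'(y) − g(y) = y·(6y − 2) − (3y^2 − 2y − 4) = 3y^2 + 4.
N(-3) = 31.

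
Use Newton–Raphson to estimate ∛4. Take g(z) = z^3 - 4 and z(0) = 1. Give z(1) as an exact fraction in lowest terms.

2

g'(z) = 3z^2.
g(1) = -3, g'(1) = 3, so z(1) = 1 - (-3)/3 = 2.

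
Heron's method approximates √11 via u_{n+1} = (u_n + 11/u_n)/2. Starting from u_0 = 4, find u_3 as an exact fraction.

u_1 = (4 + 11/4)/2 = 27/8.
u_2 = (27/8 + 11/(27/8))/2 = 1433/432.
u_3 = (1433/432 + 11/(1433/432))/2 = 4106353/1238112.

4106353/1238112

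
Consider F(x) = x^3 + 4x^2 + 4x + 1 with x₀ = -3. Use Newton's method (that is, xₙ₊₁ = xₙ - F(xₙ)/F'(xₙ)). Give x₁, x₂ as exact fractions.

x₁ = -19/7, x₂ = -3953/1505

F'(x) = 3x^2 + 8x + 4.
F(-3) = -2, F'(-3) = 7, so x₁ = (-3) - (-2)/7 = -19/7.
F(-19/7) = -132/343, F'(-19/7) = 215/49, so x₂ = (-19/7) - (-132/343)/(215/49) = -3953/1505.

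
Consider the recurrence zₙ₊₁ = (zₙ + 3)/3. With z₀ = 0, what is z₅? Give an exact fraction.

z₁ = (0 + 3)/3 = 1.
z₂ = (1 + 3)/3 = 4/3.
z₃ = ((4/3) + 3)/3 = 13/9.
z₄ = ((13/9) + 3)/3 = 40/27.
z₅ = ((40/27) + 3)/3 = 121/81.

121/81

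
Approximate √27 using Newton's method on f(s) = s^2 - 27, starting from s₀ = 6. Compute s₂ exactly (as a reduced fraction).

291/56

f'(s) = 2s.
f(6) = 9, f'(6) = 12, so s₁ = 6 - 9/12 = 21/4.
f(21/4) = 9/16, f'(21/4) = 21/2, so s₂ = (21/4) - (9/16)/(21/2) = 291/56.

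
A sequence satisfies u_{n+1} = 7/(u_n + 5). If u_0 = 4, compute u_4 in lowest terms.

u_1 = 7/(4 + 5) = 7/9.
u_2 = 7/(7/9 + 5) = 63/52.
u_3 = 7/(63/52 + 5) = 364/323.
u_4 = 7/(364/323 + 5) = 2261/1979.

2261/1979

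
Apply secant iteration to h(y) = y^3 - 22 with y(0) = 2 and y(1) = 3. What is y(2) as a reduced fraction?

52/19

h(2) = -14, h(3) = 5. y(2) = 3 - 5·(3 - 2)/(5 - (-14)) = 52/19.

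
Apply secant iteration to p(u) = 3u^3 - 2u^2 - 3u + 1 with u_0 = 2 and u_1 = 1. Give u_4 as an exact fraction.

p(2) = 11, p(1) = -1. u_2 = 1 - (-1)·(1 - 2)/((-1) - 11) = 13/12.
p(1) = -1, p(13/12) = -451/576. u_3 = (13/12) - (-451/576)·((13/12) - 1)/((-451/576) - (-1)) = 173/125.
p(13/12) = -451/576, p(173/125) = 1894651/1953125. u_4 = (173/125) - (1894651/1953125)·((173/125) - (13/12))/((1894651/1953125) - (-451/576)) = 5324549/4372901.

5324549/4372901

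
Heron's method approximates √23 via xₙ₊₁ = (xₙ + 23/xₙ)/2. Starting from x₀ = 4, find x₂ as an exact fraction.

2993/624

x₁ = (4 + 23/4)/2 = 39/8.
x₂ = (39/8 + 23/(39/8))/2 = 2993/624.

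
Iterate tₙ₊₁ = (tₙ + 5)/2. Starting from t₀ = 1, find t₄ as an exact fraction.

t₁ = (1 + 5)/2 = 3.
t₂ = (3 + 5)/2 = 4.
t₃ = (4 + 5)/2 = 9/2.
t₄ = ((9/2) + 5)/2 = 19/4.

19/4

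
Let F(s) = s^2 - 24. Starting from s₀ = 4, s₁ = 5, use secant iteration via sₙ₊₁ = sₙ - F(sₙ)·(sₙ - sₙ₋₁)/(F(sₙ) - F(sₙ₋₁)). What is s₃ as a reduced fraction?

436/89

F(4) = -8, F(5) = 1. s₂ = 5 - 1·(5 - 4)/(1 - (-8)) = 44/9.
F(5) = 1, F(44/9) = -8/81. s₃ = (44/9) - (-8/81)·((44/9) - 5)/((-8/81) - 1) = 436/89.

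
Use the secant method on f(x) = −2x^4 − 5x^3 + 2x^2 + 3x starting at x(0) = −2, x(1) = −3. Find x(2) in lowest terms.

−33/14

f(−2) = 10, f(−3) = −18. x(2) = (−3) − (−18)·((−3) − (−2))/((−18) − 10) = −33/14.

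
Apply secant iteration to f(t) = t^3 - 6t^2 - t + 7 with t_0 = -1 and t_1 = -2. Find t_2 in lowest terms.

f(-1) = 1, f(-2) = -23. t_2 = (-2) - (-23)·((-2) - (-1))/((-23) - 1) = -25/24.

-25/24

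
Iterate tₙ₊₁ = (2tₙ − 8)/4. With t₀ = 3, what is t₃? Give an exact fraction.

t₁ = (2·3 − 8)/4 = −1/2.
t₂ = (2·(−1/2) − 8)/4 = −9/4.
t₃ = (2·(−9/4) − 8)/4 = −25/8.

−25/8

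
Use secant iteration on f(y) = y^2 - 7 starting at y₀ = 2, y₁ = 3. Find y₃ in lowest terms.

37/14

f(2) = -3, f(3) = 2. y₂ = 3 - 2·(3 - 2)/(2 - (-3)) = 13/5.
f(3) = 2, f(13/5) = -6/25. y₃ = (13/5) - (-6/25)·((13/5) - 3)/((-6/25) - 2) = 37/14.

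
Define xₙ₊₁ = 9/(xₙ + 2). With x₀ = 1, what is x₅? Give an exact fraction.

747/337

x₁ = 9/(1 + 2) = 3.
x₂ = 9/(3 + 2) = 9/5.
x₃ = 9/(9/5 + 2) = 45/19.
x₄ = 9/(45/19 + 2) = 171/83.
x₅ = 9/(171/83 + 2) = 747/337.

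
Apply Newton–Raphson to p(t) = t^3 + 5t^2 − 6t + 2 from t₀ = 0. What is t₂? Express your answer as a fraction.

37/63

p'(t) = 3t^2 + 10t − 6.
p(0) = 2, p'(0) = −6, so t₁ = 0 − 2/(−6) = 1/3.
p(1/3) = 16/27, p'(1/3) = −7/3, so t₂ = (1/3) − (16/27)/(−7/3) = 37/63.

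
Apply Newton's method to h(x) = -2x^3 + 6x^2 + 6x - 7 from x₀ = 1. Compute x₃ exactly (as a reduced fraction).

h'(x) = -6x^2 + 12x + 6.
h(1) = 3, h'(1) = 12, so x₁ = 1 - 3/12 = 3/4.
h(3/4) = 1/32, h'(3/4) = 93/8, so x₂ = (3/4) - (1/32)/(93/8) = 139/186.
h(139/186) = 35/3217428, h'(139/186) = 66983/5766, so x₃ = (139/186) - (35/3217428)/(66983/5766) = 1995134/2669751.

1995134/2669751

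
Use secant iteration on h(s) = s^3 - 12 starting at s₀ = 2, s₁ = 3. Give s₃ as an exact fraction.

h(2) = -4, h(3) = 15. s₂ = 3 - 15·(3 - 2)/(15 - (-4)) = 42/19.
h(3) = 15, h(42/19) = -8220/6859. s₃ = (42/19) - (-8220/6859)·((42/19) - 3)/((-8220/6859) - 15) = 5602/2469.

5602/2469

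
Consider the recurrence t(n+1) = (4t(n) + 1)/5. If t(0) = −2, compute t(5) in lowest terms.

53/3125

t(1) = (4·(−2) + 1)/5 = −7/5.
t(2) = (4·(−7/5) + 1)/5 = −23/25.
t(3) = (4·(−23/25) + 1)/5 = −67/125.
t(4) = (4·(−67/125) + 1)/5 = −143/625.
t(5) = (4·(−143/625) + 1)/5 = 53/3125.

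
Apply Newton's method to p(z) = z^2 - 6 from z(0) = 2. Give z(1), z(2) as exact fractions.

z(1) = 5/2, z(2) = 49/20

p'(z) = 2z.
p(2) = -2, p'(2) = 4, so z(1) = 2 - (-2)/4 = 5/2.
p(5/2) = 1/4, p'(5/2) = 5, so z(2) = (5/2) - (1/4)/5 = 49/20.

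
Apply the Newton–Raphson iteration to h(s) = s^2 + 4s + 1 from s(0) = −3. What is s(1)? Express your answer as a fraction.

−4

h'(s) = 2s + 4.
h(−3) = −2, h'(−3) = −2, so s(1) = (−3) − (−2)/(−2) = −4.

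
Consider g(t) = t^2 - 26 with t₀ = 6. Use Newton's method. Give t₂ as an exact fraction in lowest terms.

1897/372

g'(t) = 2t.
g(6) = 10, g'(6) = 12, so t₁ = 6 - 10/12 = 31/6.
g(31/6) = 25/36, g'(31/6) = 31/3, so t₂ = (31/6) - (25/36)/(31/3) = 1897/372.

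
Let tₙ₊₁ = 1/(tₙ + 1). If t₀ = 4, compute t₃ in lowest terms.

t₁ = 1/(4 + 1) = 1/5.
t₂ = 1/(1/5 + 1) = 5/6.
t₃ = 1/(5/6 + 1) = 6/11.

6/11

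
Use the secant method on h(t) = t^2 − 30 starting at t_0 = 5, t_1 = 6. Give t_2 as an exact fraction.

h(5) = −5, h(6) = 6. t_2 = 6 − 6·(6 − 5)/(6 − (−5)) = 60/11.

60/11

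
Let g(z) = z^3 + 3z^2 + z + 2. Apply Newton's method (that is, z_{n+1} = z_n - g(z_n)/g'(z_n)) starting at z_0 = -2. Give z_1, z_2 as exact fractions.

z_1 = -6, z_2 = -326/73

g'(z) = 3z^2 + 6z + 1.
g(-2) = 4, g'(-2) = 1, so z_1 = (-2) - 4/1 = -6.
g(-6) = -112, g'(-6) = 73, so z_2 = (-6) - (-112)/73 = -326/73.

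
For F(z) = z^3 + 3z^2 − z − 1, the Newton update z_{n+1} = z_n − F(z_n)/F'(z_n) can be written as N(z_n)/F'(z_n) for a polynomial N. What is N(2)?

29

F'(z) = 3z^2 + 6z − 1.
N(z) = z·F'(z) − F(z) = z·(3z^2 + 6z − 1) − (z^3 + 3z^2 − z − 1) = 2z^3 + 3z^2 + 1.
N(2) = 29.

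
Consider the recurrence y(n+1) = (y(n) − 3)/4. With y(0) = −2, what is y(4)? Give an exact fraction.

−257/256

y(1) = ((−2) − 3)/4 = −5/4.
y(2) = ((−5/4) − 3)/4 = −17/16.
y(3) = ((−17/16) − 3)/4 = −65/64.
y(4) = ((−65/64) − 3)/4 = −257/256.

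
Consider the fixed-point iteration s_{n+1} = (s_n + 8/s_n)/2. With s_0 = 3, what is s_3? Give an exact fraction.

665857/235416

s_1 = (3 + 8/3)/2 = 17/6.
s_2 = (17/6 + 8/(17/6))/2 = 577/204.
s_3 = (577/204 + 8/(577/204))/2 = 665857/235416.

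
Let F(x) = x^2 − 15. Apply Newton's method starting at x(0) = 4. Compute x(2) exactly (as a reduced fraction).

1921/496

F'(x) = 2x.
F(4) = 1, F'(4) = 8, so x(1) = 4 − 1/8 = 31/8.
F(31/8) = 1/64, F'(31/8) = 31/4, so x(2) = (31/8) − (1/64)/(31/4) = 1921/496.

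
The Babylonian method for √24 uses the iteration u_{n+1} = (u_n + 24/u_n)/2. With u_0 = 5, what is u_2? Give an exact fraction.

u_1 = (5 + 24/5)/2 = 49/10.
u_2 = (49/10 + 24/(49/10))/2 = 4801/980.

4801/980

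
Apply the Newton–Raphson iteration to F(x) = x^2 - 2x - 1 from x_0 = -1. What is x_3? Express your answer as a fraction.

-169/408

F'(x) = 2x - 2.
F(-1) = 2, F'(-1) = -4, so x_1 = (-1) - 2/(-4) = -1/2.
F(-1/2) = 1/4, F'(-1/2) = -3, so x_2 = (-1/2) - (1/4)/(-3) = -5/12.
F(-5/12) = 1/144, F'(-5/12) = -17/6, so x_3 = (-5/12) - (1/144)/(-17/6) = -169/408.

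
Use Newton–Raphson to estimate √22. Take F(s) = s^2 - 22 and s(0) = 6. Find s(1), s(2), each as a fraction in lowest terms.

F'(s) = 2s.
F(6) = 14, F'(6) = 12, so s(1) = 6 - 14/12 = 29/6.
F(29/6) = 49/36, F'(29/6) = 29/3, so s(2) = (29/6) - (49/36)/(29/3) = 1633/348.

s(1) = 29/6, s(2) = 1633/348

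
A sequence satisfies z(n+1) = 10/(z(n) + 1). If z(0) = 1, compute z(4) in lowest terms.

z(1) = 10/(1 + 1) = 5.
z(2) = 10/(5 + 1) = 5/3.
z(3) = 10/(5/3 + 1) = 15/4.
z(4) = 10/(15/4 + 1) = 40/19.

40/19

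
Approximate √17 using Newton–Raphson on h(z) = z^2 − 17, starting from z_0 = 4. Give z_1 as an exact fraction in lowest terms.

33/8

h'(z) = 2z.
h(4) = −1, h'(4) = 8, so z_1 = 4 − (−1)/8 = 33/8.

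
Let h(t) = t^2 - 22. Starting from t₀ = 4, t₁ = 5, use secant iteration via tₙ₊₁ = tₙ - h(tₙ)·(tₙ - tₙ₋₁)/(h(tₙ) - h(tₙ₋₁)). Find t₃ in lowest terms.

h(4) = -6, h(5) = 3. t₂ = 5 - 3·(5 - 4)/(3 - (-6)) = 14/3.
h(5) = 3, h(14/3) = -2/9. t₃ = (14/3) - (-2/9)·((14/3) - 5)/((-2/9) - 3) = 136/29.

136/29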